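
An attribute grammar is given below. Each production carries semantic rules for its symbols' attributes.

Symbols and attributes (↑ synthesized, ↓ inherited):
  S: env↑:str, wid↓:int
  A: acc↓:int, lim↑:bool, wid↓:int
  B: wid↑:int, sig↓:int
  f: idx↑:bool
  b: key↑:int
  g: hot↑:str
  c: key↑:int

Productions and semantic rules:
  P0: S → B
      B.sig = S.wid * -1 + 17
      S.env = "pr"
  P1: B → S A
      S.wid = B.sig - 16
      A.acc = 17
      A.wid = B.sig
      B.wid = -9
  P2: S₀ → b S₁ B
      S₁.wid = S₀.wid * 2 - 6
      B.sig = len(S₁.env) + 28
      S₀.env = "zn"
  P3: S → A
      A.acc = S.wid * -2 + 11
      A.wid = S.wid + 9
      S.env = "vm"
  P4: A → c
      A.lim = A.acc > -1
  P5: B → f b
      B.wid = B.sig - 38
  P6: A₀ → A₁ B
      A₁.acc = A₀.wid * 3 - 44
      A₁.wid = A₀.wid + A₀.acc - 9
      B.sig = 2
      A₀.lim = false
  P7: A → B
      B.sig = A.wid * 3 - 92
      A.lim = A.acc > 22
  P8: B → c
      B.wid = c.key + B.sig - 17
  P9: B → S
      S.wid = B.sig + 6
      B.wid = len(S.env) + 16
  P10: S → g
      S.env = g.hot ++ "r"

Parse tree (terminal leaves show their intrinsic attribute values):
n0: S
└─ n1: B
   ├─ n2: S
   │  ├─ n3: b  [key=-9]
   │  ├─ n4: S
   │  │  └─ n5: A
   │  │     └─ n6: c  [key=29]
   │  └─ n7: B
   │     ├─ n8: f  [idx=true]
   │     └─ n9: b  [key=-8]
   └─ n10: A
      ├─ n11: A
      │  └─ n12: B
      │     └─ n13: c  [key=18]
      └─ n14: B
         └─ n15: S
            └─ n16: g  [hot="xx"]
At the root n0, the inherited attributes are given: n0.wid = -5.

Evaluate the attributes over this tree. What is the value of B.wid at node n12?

1. n0.wid = -5  [given at root]
2. n1.sig = 22  [S.wid * -1 + 17]
3. n2.wid = 6  [B.sig - 16]
4. n3.key = -9  [terminal]
5. n4.wid = 6  [S₀.wid * 2 - 6]
6. n5.acc = -1  [S.wid * -2 + 11]
7. n5.wid = 15  [S.wid + 9]
8. n6.key = 29  [terminal]
9. n5.lim = false  [A.acc > -1]
10. n4.env = "vm"  ["vm"]
11. n7.sig = 30  [len(S₁.env) + 28]
12. n8.idx = true  [terminal]
13. n9.key = -8  [terminal]
14. n7.wid = -8  [B.sig - 38]
15. n2.env = "zn"  ["zn"]
16. n10.acc = 17  [17]
17. n10.wid = 22  [B.sig]
18. n11.acc = 22  [A₀.wid * 3 - 44]
19. n11.wid = 30  [A₀.wid + A₀.acc - 9]
20. n12.sig = -2  [A.wid * 3 - 92]
21. n13.key = 18  [terminal]
22. n12.wid = -1  [c.key + B.sig - 17]
23. n11.lim = false  [A.acc > 22]
24. n14.sig = 2  [2]
25. n15.wid = 8  [B.sig + 6]
26. n16.hot = "xx"  [terminal]
27. n15.env = "xxr"  [g.hot ++ "r"]
28. n14.wid = 19  [len(S.env) + 16]
29. n10.lim = false  [false]
30. n1.wid = -9  [-9]
31. n0.env = "pr"  ["pr"]

-1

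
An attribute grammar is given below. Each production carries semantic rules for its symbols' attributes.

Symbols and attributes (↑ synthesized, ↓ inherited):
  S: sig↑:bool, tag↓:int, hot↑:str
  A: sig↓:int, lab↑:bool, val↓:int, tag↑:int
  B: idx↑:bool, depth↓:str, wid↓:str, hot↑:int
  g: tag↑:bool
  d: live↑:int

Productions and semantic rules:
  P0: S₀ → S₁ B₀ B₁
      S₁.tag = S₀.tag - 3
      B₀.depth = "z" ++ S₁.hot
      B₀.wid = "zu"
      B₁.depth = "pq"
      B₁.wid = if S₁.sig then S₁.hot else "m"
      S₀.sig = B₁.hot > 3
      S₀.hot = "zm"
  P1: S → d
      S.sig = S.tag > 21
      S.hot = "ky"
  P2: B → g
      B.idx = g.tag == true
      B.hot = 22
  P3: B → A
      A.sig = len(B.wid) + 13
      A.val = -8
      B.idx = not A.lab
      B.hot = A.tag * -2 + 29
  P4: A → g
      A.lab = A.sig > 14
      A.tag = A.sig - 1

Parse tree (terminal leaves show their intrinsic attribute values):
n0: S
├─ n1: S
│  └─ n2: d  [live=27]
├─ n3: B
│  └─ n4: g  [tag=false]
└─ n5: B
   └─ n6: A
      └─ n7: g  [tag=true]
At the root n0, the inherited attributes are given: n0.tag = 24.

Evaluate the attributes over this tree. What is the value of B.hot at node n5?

3

1. n0.tag = 24  [given at root]
2. n1.tag = 21  [S₀.tag - 3]
3. n2.live = 27  [terminal]
4. n1.sig = false  [S.tag > 21]
5. n1.hot = "ky"  ["ky"]
6. n3.depth = "zky"  ["z" ++ S₁.hot]
7. n3.wid = "zu"  ["zu"]
8. n4.tag = false  [terminal]
9. n3.idx = false  [g.tag == true]
10. n3.hot = 22  [22]
11. n5.depth = "pq"  ["pq"]
12. n5.wid = "m"  [if S₁.sig then S₁.hot else "m"]
13. n6.sig = 14  [len(B.wid) + 13]
14. n6.val = -8  [-8]
15. n7.tag = true  [terminal]
16. n6.lab = false  [A.sig > 14]
17. n6.tag = 13  [A.sig - 1]
18. n5.idx = true  [not A.lab]
19. n5.hot = 3  [A.tag * -2 + 29]
20. n0.sig = false  [B₁.hot > 3]
21. n0.hot = "zm"  ["zm"]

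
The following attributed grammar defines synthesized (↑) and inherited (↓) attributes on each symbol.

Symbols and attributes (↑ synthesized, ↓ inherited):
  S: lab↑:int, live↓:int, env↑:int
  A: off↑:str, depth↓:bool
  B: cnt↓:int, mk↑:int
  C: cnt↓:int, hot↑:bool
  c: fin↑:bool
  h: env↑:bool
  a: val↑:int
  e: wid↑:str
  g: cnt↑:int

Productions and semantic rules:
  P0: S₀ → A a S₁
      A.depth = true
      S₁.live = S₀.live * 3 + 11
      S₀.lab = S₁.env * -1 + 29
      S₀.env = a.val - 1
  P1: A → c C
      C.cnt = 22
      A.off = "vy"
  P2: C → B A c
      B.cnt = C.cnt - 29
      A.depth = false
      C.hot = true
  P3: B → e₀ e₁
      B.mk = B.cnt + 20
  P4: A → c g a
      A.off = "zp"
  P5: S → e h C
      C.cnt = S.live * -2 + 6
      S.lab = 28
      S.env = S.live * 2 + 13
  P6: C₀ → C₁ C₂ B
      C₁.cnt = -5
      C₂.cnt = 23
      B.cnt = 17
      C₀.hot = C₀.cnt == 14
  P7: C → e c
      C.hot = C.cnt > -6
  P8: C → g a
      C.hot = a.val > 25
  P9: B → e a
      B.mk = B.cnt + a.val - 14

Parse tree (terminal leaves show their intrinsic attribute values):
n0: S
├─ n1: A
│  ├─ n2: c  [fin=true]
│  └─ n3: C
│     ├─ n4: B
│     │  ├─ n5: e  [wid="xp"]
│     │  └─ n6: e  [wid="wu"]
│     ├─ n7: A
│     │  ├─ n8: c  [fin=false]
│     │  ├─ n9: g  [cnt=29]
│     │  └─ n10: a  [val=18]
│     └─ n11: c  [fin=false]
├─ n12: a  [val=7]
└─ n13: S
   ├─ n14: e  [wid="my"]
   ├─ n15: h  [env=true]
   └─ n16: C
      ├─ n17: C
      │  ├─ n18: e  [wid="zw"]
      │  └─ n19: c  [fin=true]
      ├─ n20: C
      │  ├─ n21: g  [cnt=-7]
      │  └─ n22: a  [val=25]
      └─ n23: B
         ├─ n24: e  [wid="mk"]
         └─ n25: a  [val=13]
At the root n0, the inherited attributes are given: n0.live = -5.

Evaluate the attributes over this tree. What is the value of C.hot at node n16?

true

1. n0.live = -5  [given at root]
2. n1.depth = true  [true]
3. n2.fin = true  [terminal]
4. n3.cnt = 22  [22]
5. n4.cnt = -7  [C.cnt - 29]
6. n5.wid = "xp"  [terminal]
7. n6.wid = "wu"  [terminal]
8. n4.mk = 13  [B.cnt + 20]
9. n7.depth = false  [false]
10. n8.fin = false  [terminal]
11. n9.cnt = 29  [terminal]
12. n10.val = 18  [terminal]
13. n7.off = "zp"  ["zp"]
14. n11.fin = false  [terminal]
15. n3.hot = true  [true]
16. n1.off = "vy"  ["vy"]
17. n12.val = 7  [terminal]
18. n13.live = -4  [S₀.live * 3 + 11]
19. n14.wid = "my"  [terminal]
20. n15.env = true  [terminal]
21. n16.cnt = 14  [S.live * -2 + 6]
22. n17.cnt = -5  [-5]
23. n18.wid = "zw"  [terminal]
24. n19.fin = true  [terminal]
25. n17.hot = true  [C.cnt > -6]
26. n20.cnt = 23  [23]
27. n21.cnt = -7  [terminal]
28. n22.val = 25  [terminal]
29. n20.hot = false  [a.val > 25]
30. n23.cnt = 17  [17]
31. n24.wid = "mk"  [terminal]
32. n25.val = 13  [terminal]
33. n23.mk = 16  [B.cnt + a.val - 14]
34. n16.hot = true  [C₀.cnt == 14]
35. n13.lab = 28  [28]
36. n13.env = 5  [S.live * 2 + 13]
37. n0.lab = 24  [S₁.env * -1 + 29]
38. n0.env = 6  [a.val - 1]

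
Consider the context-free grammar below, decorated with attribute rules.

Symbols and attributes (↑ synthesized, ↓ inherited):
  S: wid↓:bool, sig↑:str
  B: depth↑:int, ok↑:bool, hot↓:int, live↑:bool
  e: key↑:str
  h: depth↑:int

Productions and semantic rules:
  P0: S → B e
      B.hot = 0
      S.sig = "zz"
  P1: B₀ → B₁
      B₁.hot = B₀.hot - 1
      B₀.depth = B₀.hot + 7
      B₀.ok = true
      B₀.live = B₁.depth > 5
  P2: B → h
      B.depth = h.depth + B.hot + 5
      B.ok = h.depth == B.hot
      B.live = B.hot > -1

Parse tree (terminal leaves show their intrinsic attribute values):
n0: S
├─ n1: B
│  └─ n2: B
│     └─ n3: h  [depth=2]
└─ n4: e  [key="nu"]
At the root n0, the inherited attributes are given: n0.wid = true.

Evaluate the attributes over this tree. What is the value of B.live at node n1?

true

1. n0.wid = true  [given at root]
2. n1.hot = 0  [0]
3. n2.hot = -1  [B₀.hot - 1]
4. n3.depth = 2  [terminal]
5. n2.depth = 6  [h.depth + B.hot + 5]
6. n2.ok = false  [h.depth == B.hot]
7. n2.live = false  [B.hot > -1]
8. n1.depth = 7  [B₀.hot + 7]
9. n1.ok = true  [true]
10. n1.live = true  [B₁.depth > 5]
11. n4.key = "nu"  [terminal]
12. n0.sig = "zz"  ["zz"]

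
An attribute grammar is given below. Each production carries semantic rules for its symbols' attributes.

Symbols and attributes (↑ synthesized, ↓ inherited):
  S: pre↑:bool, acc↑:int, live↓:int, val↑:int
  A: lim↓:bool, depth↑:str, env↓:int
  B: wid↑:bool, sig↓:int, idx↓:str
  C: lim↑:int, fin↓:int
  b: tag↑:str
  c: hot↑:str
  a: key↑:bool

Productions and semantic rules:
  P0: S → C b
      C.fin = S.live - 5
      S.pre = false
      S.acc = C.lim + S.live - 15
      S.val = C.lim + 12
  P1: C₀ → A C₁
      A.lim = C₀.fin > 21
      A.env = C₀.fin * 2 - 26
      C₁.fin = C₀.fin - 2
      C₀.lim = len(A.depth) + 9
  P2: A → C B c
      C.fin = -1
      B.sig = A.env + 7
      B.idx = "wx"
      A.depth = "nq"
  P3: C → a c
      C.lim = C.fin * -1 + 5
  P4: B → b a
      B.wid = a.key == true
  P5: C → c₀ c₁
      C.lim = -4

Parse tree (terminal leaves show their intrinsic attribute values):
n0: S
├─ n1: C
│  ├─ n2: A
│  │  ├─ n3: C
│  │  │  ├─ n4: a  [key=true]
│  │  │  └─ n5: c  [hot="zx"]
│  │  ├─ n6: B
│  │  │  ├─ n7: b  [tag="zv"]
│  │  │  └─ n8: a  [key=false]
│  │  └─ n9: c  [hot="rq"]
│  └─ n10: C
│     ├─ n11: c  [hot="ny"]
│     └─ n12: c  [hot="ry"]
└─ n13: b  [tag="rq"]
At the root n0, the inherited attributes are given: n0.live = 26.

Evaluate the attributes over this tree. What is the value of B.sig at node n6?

1. n0.live = 26  [given at root]
2. n1.fin = 21  [S.live - 5]
3. n2.lim = false  [C₀.fin > 21]
4. n2.env = 16  [C₀.fin * 2 - 26]
5. n3.fin = -1  [-1]
6. n4.key = true  [terminal]
7. n5.hot = "zx"  [terminal]
8. n3.lim = 6  [C.fin * -1 + 5]
9. n6.sig = 23  [A.env + 7]
10. n6.idx = "wx"  ["wx"]
11. n7.tag = "zv"  [terminal]
12. n8.key = false  [terminal]
13. n6.wid = false  [a.key == true]
14. n9.hot = "rq"  [terminal]
15. n2.depth = "nq"  ["nq"]
16. n10.fin = 19  [C₀.fin - 2]
17. n11.hot = "ny"  [terminal]
18. n12.hot = "ry"  [terminal]
19. n10.lim = -4  [-4]
20. n1.lim = 11  [len(A.depth) + 9]
21. n13.tag = "rq"  [terminal]
22. n0.pre = false  [false]
23. n0.acc = 22  [C.lim + S.live - 15]
24. n0.val = 23  [C.lim + 12]

23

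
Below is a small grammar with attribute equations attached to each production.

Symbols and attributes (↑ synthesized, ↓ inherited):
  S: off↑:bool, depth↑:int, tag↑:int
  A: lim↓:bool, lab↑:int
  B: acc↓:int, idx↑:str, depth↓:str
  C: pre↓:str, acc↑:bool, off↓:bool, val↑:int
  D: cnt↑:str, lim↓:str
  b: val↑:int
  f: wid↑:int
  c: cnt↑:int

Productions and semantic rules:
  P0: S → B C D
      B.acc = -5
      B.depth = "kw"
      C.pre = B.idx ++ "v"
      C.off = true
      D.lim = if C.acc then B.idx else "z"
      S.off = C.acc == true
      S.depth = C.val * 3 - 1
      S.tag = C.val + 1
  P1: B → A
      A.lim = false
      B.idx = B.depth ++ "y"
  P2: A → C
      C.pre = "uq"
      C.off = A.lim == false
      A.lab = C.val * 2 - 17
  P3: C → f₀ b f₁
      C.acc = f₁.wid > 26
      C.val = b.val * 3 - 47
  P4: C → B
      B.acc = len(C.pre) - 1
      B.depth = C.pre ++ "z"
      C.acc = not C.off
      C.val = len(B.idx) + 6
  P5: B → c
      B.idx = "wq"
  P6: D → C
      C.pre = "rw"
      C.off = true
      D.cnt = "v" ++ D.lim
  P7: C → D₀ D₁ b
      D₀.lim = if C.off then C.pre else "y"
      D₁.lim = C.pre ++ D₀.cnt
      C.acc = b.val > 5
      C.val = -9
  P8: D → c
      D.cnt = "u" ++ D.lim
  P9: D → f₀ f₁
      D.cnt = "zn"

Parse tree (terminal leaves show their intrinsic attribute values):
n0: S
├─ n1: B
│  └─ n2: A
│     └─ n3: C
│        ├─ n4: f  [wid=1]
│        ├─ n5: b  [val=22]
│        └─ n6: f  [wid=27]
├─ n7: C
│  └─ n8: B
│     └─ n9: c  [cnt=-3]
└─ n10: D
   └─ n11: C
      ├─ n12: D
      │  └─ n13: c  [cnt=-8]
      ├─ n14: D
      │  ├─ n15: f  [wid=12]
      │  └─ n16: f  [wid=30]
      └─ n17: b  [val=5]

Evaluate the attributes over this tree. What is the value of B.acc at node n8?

1. n1.acc = -5  [-5]
2. n1.depth = "kw"  ["kw"]
3. n2.lim = false  [false]
4. n3.pre = "uq"  ["uq"]
5. n3.off = true  [A.lim == false]
6. n4.wid = 1  [terminal]
7. n5.val = 22  [terminal]
8. n6.wid = 27  [terminal]
9. n3.acc = true  [f₁.wid > 26]
10. n3.val = 19  [b.val * 3 - 47]
11. n2.lab = 21  [C.val * 2 - 17]
12. n1.idx = "kwy"  [B.depth ++ "y"]
13. n7.pre = "kwyv"  [B.idx ++ "v"]
14. n7.off = true  [true]
15. n8.acc = 3  [len(C.pre) - 1]
16. n8.depth = "kwyvz"  [C.pre ++ "z"]
17. n9.cnt = -3  [terminal]
18. n8.idx = "wq"  ["wq"]
19. n7.acc = false  [not C.off]
20. n7.val = 8  [len(B.idx) + 6]
21. n10.lim = "z"  [if C.acc then B.idx else "z"]
22. n11.pre = "rw"  ["rw"]
23. n11.off = true  [true]
24. n12.lim = "rw"  [if C.off then C.pre else "y"]
25. n13.cnt = -8  [terminal]
26. n12.cnt = "urw"  ["u" ++ D.lim]
27. n14.lim = "rwurw"  [C.pre ++ D₀.cnt]
28. n15.wid = 12  [terminal]
29. n16.wid = 30  [terminal]
30. n14.cnt = "zn"  ["zn"]
31. n17.val = 5  [terminal]
32. n11.acc = false  [b.val > 5]
33. n11.val = -9  [-9]
34. n10.cnt = "vz"  ["v" ++ D.lim]
35. n0.off = false  [C.acc == true]
36. n0.depth = 23  [C.val * 3 - 1]
37. n0.tag = 9  [C.val + 1]

3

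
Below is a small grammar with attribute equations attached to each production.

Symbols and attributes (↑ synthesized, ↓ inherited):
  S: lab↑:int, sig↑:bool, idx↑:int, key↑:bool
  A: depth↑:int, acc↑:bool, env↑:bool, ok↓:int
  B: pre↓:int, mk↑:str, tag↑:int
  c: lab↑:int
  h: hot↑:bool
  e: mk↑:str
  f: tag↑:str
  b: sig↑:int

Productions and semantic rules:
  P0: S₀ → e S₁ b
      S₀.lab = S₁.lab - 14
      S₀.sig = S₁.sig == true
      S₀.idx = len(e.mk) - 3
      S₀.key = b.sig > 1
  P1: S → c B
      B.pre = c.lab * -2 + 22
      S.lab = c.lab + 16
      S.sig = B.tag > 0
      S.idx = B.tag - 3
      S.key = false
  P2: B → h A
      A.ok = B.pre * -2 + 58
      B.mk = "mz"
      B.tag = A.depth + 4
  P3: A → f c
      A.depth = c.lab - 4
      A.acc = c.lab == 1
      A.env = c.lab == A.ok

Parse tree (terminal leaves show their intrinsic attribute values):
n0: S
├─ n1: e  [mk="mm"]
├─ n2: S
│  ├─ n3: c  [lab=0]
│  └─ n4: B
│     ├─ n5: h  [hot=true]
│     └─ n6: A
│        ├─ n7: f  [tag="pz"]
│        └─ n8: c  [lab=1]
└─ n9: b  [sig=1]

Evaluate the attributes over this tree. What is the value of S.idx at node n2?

-2

1. n1.mk = "mm"  [terminal]
2. n3.lab = 0  [terminal]
3. n4.pre = 22  [c.lab * -2 + 22]
4. n5.hot = true  [terminal]
5. n6.ok = 14  [B.pre * -2 + 58]
6. n7.tag = "pz"  [terminal]
7. n8.lab = 1  [terminal]
8. n6.depth = -3  [c.lab - 4]
9. n6.acc = true  [c.lab == 1]
10. n6.env = false  [c.lab == A.ok]
11. n4.mk = "mz"  ["mz"]
12. n4.tag = 1  [A.depth + 4]
13. n2.lab = 16  [c.lab + 16]
14. n2.sig = true  [B.tag > 0]
15. n2.idx = -2  [B.tag - 3]
16. n2.key = false  [false]
17. n9.sig = 1  [terminal]
18. n0.lab = 2  [S₁.lab - 14]
19. n0.sig = true  [S₁.sig == true]
20. n0.idx = -1  [len(e.mk) - 3]
21. n0.key = false  [b.sig > 1]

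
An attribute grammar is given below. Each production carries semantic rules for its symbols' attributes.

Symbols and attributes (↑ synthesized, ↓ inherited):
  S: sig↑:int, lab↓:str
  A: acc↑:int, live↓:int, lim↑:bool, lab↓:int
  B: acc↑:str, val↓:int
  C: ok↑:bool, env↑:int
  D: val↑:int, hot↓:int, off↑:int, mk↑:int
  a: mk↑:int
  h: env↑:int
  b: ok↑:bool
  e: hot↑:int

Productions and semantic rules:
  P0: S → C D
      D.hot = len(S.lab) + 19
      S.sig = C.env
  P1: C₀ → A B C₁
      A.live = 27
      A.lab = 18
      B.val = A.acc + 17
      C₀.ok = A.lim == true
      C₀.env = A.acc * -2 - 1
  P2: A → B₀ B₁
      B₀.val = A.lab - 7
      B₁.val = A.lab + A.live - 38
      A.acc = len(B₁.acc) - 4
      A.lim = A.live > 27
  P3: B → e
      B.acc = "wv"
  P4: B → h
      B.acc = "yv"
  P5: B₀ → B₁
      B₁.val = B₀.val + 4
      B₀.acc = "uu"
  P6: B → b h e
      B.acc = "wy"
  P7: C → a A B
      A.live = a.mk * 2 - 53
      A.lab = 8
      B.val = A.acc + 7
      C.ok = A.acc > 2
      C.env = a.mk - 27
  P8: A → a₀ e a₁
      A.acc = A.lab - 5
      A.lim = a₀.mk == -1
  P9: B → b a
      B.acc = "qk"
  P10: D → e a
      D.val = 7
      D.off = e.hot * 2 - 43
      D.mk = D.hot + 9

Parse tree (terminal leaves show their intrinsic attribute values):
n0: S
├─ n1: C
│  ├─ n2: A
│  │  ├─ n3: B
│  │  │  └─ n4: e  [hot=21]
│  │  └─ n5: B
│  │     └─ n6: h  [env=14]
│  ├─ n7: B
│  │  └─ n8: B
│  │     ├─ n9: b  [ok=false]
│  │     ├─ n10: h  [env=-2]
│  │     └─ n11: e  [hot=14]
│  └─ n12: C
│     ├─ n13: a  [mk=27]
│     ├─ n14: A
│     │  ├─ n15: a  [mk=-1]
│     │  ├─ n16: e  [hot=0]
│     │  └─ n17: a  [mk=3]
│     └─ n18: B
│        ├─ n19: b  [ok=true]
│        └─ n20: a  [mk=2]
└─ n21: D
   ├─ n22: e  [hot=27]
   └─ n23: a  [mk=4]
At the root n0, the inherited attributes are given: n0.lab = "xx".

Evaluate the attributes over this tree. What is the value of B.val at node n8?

1. n0.lab = "xx"  [given at root]
2. n2.live = 27  [27]
3. n2.lab = 18  [18]
4. n3.val = 11  [A.lab - 7]
5. n4.hot = 21  [terminal]
6. n3.acc = "wv"  ["wv"]
7. n5.val = 7  [A.lab + A.live - 38]
8. n6.env = 14  [terminal]
9. n5.acc = "yv"  ["yv"]
10. n2.acc = -2  [len(B₁.acc) - 4]
11. n2.lim = false  [A.live > 27]
12. n7.val = 15  [A.acc + 17]
13. n8.val = 19  [B₀.val + 4]
14. n9.ok = false  [terminal]
15. n10.env = -2  [terminal]
16. n11.hot = 14  [terminal]
17. n8.acc = "wy"  ["wy"]
18. n7.acc = "uu"  ["uu"]
19. n13.mk = 27  [terminal]
20. n14.live = 1  [a.mk * 2 - 53]
21. n14.lab = 8  [8]
22. n15.mk = -1  [terminal]
23. n16.hot = 0  [terminal]
24. n17.mk = 3  [terminal]
25. n14.acc = 3  [A.lab - 5]
26. n14.lim = true  [a₀.mk == -1]
27. n18.val = 10  [A.acc + 7]
28. n19.ok = true  [terminal]
29. n20.mk = 2  [terminal]
30. n18.acc = "qk"  ["qk"]
31. n12.ok = true  [A.acc > 2]
32. n12.env = 0  [a.mk - 27]
33. n1.ok = false  [A.lim == true]
34. n1.env = 3  [A.acc * -2 - 1]
35. n21.hot = 21  [len(S.lab) + 19]
36. n22.hot = 27  [terminal]
37. n23.mk = 4  [terminal]
38. n21.val = 7  [7]
39. n21.off = 11  [e.hot * 2 - 43]
40. n21.mk = 30  [D.hot + 9]
41. n0.sig = 3  [C.env]

19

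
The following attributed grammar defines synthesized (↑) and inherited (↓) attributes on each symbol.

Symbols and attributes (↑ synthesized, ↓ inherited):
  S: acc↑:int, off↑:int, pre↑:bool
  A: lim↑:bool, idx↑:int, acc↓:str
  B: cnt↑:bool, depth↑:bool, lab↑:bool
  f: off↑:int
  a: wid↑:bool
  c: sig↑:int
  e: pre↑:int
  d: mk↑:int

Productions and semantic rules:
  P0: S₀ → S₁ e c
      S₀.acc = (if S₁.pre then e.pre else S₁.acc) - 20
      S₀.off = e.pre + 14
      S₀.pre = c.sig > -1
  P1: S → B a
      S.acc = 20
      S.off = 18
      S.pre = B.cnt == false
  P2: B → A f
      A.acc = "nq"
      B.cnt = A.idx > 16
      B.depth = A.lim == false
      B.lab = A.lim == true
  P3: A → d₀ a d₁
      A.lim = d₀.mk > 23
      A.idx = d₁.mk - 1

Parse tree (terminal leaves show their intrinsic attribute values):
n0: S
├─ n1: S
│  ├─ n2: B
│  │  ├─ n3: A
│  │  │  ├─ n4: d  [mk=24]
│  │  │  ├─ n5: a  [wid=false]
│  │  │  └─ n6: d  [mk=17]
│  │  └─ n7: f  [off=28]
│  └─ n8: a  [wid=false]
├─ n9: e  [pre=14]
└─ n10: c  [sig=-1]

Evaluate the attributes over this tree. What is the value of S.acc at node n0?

1. n3.acc = "nq"  ["nq"]
2. n4.mk = 24  [terminal]
3. n5.wid = false  [terminal]
4. n6.mk = 17  [terminal]
5. n3.lim = true  [d₀.mk > 23]
6. n3.idx = 16  [d₁.mk - 1]
7. n7.off = 28  [terminal]
8. n2.cnt = false  [A.idx > 16]
9. n2.depth = false  [A.lim == false]
10. n2.lab = true  [A.lim == true]
11. n8.wid = false  [terminal]
12. n1.acc = 20  [20]
13. n1.off = 18  [18]
14. n1.pre = true  [B.cnt == false]
15. n9.pre = 14  [terminal]
16. n10.sig = -1  [terminal]
17. n0.acc = -6  [(if S₁.pre then e.pre else S₁.acc) - 20]
18. n0.off = 28  [e.pre + 14]
19. n0.pre = false  [c.sig > -1]

-6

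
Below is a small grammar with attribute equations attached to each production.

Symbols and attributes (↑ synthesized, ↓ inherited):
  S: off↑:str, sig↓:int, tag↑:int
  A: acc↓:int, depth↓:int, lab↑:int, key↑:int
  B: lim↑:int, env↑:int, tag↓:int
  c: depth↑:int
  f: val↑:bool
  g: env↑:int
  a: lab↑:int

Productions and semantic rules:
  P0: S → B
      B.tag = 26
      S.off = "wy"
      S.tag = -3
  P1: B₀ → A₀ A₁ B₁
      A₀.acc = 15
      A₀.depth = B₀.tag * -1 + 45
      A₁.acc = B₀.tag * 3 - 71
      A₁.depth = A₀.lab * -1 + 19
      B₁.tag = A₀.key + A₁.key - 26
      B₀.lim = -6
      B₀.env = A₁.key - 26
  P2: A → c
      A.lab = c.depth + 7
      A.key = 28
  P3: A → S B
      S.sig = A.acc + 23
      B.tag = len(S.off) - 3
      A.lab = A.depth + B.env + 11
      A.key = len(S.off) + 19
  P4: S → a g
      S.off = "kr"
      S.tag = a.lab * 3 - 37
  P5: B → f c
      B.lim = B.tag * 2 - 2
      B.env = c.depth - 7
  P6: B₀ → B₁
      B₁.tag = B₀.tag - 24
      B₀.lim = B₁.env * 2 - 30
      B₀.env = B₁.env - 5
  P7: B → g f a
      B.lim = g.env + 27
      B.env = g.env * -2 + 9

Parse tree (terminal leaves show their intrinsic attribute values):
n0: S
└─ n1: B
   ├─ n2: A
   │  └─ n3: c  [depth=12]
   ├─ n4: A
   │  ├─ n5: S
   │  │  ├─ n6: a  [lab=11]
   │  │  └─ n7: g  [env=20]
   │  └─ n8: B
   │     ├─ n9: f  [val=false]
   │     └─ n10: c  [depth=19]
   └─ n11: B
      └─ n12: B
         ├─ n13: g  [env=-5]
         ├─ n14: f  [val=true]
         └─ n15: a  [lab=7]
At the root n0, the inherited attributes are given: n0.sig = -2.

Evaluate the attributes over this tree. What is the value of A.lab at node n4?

23

1. n0.sig = -2  [given at root]
2. n1.tag = 26  [26]
3. n2.acc = 15  [15]
4. n2.depth = 19  [B₀.tag * -1 + 45]
5. n3.depth = 12  [terminal]
6. n2.lab = 19  [c.depth + 7]
7. n2.key = 28  [28]
8. n4.acc = 7  [B₀.tag * 3 - 71]
9. n4.depth = 0  [A₀.lab * -1 + 19]
10. n5.sig = 30  [A.acc + 23]
11. n6.lab = 11  [terminal]
12. n7.env = 20  [terminal]
13. n5.off = "kr"  ["kr"]
14. n5.tag = -4  [a.lab * 3 - 37]
15. n8.tag = -1  [len(S.off) - 3]
16. n9.val = false  [terminal]
17. n10.depth = 19  [terminal]
18. n8.lim = -4  [B.tag * 2 - 2]
19. n8.env = 12  [c.depth - 7]
20. n4.lab = 23  [A.depth + B.env + 11]
21. n4.key = 21  [len(S.off) + 19]
22. n11.tag = 23  [A₀.key + A₁.key - 26]
23. n12.tag = -1  [B₀.tag - 24]
24. n13.env = -5  [terminal]
25. n14.val = true  [terminal]
26. n15.lab = 7  [terminal]
27. n12.lim = 22  [g.env + 27]
28. n12.env = 19  [g.env * -2 + 9]
29. n11.lim = 8  [B₁.env * 2 - 30]
30. n11.env = 14  [B₁.env - 5]
31. n1.lim = -6  [-6]
32. n1.env = -5  [A₁.key - 26]
33. n0.off = "wy"  ["wy"]
34. n0.tag = -3  [-3]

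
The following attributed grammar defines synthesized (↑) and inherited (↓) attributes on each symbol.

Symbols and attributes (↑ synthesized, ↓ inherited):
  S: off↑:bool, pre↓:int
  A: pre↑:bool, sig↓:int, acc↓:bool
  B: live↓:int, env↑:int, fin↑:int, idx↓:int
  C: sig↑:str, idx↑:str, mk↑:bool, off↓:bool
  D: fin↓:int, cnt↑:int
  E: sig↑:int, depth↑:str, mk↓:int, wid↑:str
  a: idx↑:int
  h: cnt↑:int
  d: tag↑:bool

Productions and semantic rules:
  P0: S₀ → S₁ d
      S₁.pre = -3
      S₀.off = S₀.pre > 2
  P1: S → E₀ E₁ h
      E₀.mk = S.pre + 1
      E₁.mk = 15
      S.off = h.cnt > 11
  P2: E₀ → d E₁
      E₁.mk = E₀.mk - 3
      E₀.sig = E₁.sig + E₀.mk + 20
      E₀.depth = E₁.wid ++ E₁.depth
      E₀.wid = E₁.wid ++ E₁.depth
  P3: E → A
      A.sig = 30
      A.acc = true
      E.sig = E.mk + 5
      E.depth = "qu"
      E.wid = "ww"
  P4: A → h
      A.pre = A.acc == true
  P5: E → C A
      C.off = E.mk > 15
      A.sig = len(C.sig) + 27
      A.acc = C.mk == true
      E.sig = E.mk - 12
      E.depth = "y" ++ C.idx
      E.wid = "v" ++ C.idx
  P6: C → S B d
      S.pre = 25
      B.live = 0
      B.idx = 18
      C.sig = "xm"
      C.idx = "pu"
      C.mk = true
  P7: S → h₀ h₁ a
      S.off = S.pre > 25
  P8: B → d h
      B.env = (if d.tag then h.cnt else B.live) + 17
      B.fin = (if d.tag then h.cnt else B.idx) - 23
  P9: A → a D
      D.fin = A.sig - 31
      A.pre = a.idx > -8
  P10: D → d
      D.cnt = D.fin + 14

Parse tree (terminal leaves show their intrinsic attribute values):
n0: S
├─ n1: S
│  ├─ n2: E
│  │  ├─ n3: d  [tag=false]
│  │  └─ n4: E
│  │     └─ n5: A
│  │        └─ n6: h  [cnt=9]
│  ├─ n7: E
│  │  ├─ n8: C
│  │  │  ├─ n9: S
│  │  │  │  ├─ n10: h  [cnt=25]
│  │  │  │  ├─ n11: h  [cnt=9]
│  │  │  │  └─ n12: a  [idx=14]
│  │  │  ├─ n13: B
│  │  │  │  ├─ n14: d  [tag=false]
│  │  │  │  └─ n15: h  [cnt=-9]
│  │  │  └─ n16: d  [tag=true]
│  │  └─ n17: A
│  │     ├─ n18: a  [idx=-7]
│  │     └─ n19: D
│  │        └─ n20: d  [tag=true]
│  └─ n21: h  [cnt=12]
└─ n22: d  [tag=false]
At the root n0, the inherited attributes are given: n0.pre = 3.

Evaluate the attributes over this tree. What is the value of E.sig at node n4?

1. n0.pre = 3  [given at root]
2. n1.pre = -3  [-3]
3. n2.mk = -2  [S.pre + 1]
4. n3.tag = false  [terminal]
5. n4.mk = -5  [E₀.mk - 3]
6. n5.sig = 30  [30]
7. n5.acc = true  [true]
8. n6.cnt = 9  [terminal]
9. n5.pre = true  [A.acc == true]
10. n4.sig = 0  [E.mk + 5]
11. n4.depth = "qu"  ["qu"]
12. n4.wid = "ww"  ["ww"]
13. n2.sig = 18  [E₁.sig + E₀.mk + 20]
14. n2.depth = "wwqu"  [E₁.wid ++ E₁.depth]
15. n2.wid = "wwqu"  [E₁.wid ++ E₁.depth]
16. n7.mk = 15  [15]
17. n8.off = false  [E.mk > 15]
18. n9.pre = 25  [25]
19. n10.cnt = 25  [terminal]
20. n11.cnt = 9  [terminal]
21. n12.idx = 14  [terminal]
22. n9.off = false  [S.pre > 25]
23. n13.live = 0  [0]
24. n13.idx = 18  [18]
25. n14.tag = false  [terminal]
26. n15.cnt = -9  [terminal]
27. n13.env = 17  [(if d.tag then h.cnt else B.live) + 17]
28. n13.fin = -5  [(if d.tag then h.cnt else B.idx) - 23]
29. n16.tag = true  [terminal]
30. n8.sig = "xm"  ["xm"]
31. n8.idx = "pu"  ["pu"]
32. n8.mk = true  [true]
33. n17.sig = 29  [len(C.sig) + 27]
34. n17.acc = true  [C.mk == true]
35. n18.idx = -7  [terminal]
36. n19.fin = -2  [A.sig - 31]
37. n20.tag = true  [terminal]
38. n19.cnt = 12  [D.fin + 14]
39. n17.pre = true  [a.idx > -8]
40. n7.sig = 3  [E.mk - 12]
41. n7.depth = "ypu"  ["y" ++ C.idx]
42. n7.wid = "vpu"  ["v" ++ C.idx]
43. n21.cnt = 12  [terminal]
44. n1.off = true  [h.cnt > 11]
45. n22.tag = false  [terminal]
46. n0.off = true  [S₀.pre > 2]

0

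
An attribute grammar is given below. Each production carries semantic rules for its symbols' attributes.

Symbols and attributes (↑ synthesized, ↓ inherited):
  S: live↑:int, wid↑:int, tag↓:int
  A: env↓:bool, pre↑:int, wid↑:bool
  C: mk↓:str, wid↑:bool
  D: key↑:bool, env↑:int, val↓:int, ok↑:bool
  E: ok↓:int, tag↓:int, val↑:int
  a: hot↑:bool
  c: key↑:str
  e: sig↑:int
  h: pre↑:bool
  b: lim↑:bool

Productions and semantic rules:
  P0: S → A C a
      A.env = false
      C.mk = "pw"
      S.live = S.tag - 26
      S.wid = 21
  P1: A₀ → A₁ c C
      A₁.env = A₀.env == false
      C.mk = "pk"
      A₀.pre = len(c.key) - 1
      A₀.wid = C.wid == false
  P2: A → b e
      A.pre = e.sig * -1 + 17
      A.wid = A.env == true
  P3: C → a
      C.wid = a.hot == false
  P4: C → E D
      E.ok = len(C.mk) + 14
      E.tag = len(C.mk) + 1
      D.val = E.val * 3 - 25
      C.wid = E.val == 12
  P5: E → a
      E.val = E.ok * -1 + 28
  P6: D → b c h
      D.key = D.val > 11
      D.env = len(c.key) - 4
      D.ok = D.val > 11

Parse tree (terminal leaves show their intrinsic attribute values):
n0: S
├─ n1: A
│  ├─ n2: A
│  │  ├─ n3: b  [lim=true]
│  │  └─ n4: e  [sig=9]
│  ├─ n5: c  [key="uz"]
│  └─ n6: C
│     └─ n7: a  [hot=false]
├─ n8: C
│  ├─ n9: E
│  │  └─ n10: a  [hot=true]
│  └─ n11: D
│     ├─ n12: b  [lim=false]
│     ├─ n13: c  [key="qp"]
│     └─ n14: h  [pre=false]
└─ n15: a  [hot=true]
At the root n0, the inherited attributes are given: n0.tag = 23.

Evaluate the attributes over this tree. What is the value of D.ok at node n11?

1. n0.tag = 23  [given at root]
2. n1.env = false  [false]
3. n2.env = true  [A₀.env == false]
4. n3.lim = true  [terminal]
5. n4.sig = 9  [terminal]
6. n2.pre = 8  [e.sig * -1 + 17]
7. n2.wid = true  [A.env == true]
8. n5.key = "uz"  [terminal]
9. n6.mk = "pk"  ["pk"]
10. n7.hot = false  [terminal]
11. n6.wid = true  [a.hot == false]
12. n1.pre = 1  [len(c.key) - 1]
13. n1.wid = false  [C.wid == false]
14. n8.mk = "pw"  ["pw"]
15. n9.ok = 16  [len(C.mk) + 14]
16. n9.tag = 3  [len(C.mk) + 1]
17. n10.hot = true  [terminal]
18. n9.val = 12  [E.ok * -1 + 28]
19. n11.val = 11  [E.val * 3 - 25]
20. n12.lim = false  [terminal]
21. n13.key = "qp"  [terminal]
22. n14.pre = false  [terminal]
23. n11.key = false  [D.val > 11]
24. n11.env = -2  [len(c.key) - 4]
25. n11.ok = false  [D.val > 11]
26. n8.wid = true  [E.val == 12]
27. n15.hot = true  [terminal]
28. n0.live = -3  [S.tag - 26]
29. n0.wid = 21  [21]

false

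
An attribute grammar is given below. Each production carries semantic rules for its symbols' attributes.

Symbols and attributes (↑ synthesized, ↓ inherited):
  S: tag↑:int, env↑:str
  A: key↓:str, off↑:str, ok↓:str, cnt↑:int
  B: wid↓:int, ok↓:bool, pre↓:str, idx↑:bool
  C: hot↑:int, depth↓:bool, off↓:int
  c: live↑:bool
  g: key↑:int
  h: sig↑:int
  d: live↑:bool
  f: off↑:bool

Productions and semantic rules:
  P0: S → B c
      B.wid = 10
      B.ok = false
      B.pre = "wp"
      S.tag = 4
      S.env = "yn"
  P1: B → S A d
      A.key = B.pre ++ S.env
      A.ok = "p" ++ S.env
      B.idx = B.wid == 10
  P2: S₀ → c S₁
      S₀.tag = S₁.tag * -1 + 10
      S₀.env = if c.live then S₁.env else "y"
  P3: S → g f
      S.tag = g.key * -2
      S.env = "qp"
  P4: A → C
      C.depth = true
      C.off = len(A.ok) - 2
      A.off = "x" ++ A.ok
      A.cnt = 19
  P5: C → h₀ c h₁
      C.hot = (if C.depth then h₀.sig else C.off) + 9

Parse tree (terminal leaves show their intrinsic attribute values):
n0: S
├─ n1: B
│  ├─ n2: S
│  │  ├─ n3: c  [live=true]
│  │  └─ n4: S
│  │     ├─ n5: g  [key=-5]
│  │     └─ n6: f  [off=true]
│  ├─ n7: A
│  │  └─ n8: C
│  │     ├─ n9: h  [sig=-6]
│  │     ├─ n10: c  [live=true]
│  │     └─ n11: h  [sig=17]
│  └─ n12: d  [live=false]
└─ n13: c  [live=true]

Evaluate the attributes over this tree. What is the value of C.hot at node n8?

3

1. n1.wid = 10  [10]
2. n1.ok = false  [false]
3. n1.pre = "wp"  ["wp"]
4. n3.live = true  [terminal]
5. n5.key = -5  [terminal]
6. n6.off = true  [terminal]
7. n4.tag = 10  [g.key * -2]
8. n4.env = "qp"  ["qp"]
9. n2.tag = 0  [S₁.tag * -1 + 10]
10. n2.env = "qp"  [if c.live then S₁.env else "y"]
11. n7.key = "wpqp"  [B.pre ++ S.env]
12. n7.ok = "pqp"  ["p" ++ S.env]
13. n8.depth = true  [true]
14. n8.off = 1  [len(A.ok) - 2]
15. n9.sig = -6  [terminal]
16. n10.live = true  [terminal]
17. n11.sig = 17  [terminal]
18. n8.hot = 3  [(if C.depth then h₀.sig else C.off) + 9]
19. n7.off = "xpqp"  ["x" ++ A.ok]
20. n7.cnt = 19  [19]
21. n12.live = false  [terminal]
22. n1.idx = true  [B.wid == 10]
23. n13.live = true  [terminal]
24. n0.tag = 4  [4]
25. n0.env = "yn"  ["yn"]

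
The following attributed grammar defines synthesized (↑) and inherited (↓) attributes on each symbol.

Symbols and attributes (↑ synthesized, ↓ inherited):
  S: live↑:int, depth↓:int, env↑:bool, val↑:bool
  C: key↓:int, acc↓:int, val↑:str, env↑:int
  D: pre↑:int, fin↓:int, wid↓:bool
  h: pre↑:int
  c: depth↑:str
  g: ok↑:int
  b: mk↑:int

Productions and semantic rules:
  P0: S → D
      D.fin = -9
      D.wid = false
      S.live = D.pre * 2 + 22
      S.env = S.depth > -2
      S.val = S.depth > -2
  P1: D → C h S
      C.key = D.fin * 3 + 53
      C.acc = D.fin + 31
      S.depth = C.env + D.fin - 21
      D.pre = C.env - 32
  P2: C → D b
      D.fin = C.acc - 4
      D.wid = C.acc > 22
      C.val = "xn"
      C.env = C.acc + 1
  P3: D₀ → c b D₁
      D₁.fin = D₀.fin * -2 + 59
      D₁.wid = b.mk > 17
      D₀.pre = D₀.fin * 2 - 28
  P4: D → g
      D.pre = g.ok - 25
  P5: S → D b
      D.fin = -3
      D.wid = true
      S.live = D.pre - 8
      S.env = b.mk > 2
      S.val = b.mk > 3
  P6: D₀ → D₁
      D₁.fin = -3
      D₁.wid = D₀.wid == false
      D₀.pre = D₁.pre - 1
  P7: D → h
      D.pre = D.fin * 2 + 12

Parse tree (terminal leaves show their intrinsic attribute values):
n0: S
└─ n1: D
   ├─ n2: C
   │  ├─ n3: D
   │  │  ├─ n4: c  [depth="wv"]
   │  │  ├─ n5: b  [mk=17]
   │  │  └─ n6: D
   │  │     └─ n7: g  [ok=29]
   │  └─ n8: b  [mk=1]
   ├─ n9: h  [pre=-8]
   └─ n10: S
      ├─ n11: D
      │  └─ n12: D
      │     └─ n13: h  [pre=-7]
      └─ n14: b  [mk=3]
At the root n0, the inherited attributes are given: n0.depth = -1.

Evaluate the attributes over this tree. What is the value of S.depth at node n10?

1. n0.depth = -1  [given at root]
2. n1.fin = -9  [-9]
3. n1.wid = false  [false]
4. n2.key = 26  [D.fin * 3 + 53]
5. n2.acc = 22  [D.fin + 31]
6. n3.fin = 18  [C.acc - 4]
7. n3.wid = false  [C.acc > 22]
8. n4.depth = "wv"  [terminal]
9. n5.mk = 17  [terminal]
10. n6.fin = 23  [D₀.fin * -2 + 59]
11. n6.wid = false  [b.mk > 17]
12. n7.ok = 29  [terminal]
13. n6.pre = 4  [g.ok - 25]
14. n3.pre = 8  [D₀.fin * 2 - 28]
15. n8.mk = 1  [terminal]
16. n2.val = "xn"  ["xn"]
17. n2.env = 23  [C.acc + 1]
18. n9.pre = -8  [terminal]
19. n10.depth = -7  [C.env + D.fin - 21]
20. n11.fin = -3  [-3]
21. n11.wid = true  [true]
22. n12.fin = -3  [-3]
23. n12.wid = false  [D₀.wid == false]
24. n13.pre = -7  [terminal]
25. n12.pre = 6  [D.fin * 2 + 12]
26. n11.pre = 5  [D₁.pre - 1]
27. n14.mk = 3  [terminal]
28. n10.live = -3  [D.pre - 8]
29. n10.env = true  [b.mk > 2]
30. n10.val = false  [b.mk > 3]
31. n1.pre = -9  [C.env - 32]
32. n0.live = 4  [D.pre * 2 + 22]
33. n0.env = true  [S.depth > -2]
34. n0.val = true  [S.depth > -2]

-7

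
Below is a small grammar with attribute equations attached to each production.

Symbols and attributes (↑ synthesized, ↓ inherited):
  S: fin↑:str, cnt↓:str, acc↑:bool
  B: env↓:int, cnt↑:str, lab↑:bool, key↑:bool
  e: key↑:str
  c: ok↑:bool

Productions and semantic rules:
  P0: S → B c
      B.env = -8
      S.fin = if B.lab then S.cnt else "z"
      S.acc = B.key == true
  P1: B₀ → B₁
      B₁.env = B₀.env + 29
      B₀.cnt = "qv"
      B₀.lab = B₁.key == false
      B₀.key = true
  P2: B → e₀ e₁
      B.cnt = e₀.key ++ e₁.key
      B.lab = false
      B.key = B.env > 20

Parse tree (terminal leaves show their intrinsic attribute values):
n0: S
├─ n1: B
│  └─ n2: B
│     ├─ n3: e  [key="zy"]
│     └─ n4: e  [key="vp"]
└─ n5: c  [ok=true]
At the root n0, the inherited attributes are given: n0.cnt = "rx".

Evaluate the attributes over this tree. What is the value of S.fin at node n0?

1. n0.cnt = "rx"  [given at root]
2. n1.env = -8  [-8]
3. n2.env = 21  [B₀.env + 29]
4. n3.key = "zy"  [terminal]
5. n4.key = "vp"  [terminal]
6. n2.cnt = "zyvp"  [e₀.key ++ e₁.key]
7. n2.lab = false  [false]
8. n2.key = true  [B.env > 20]
9. n1.cnt = "qv"  ["qv"]
10. n1.lab = false  [B₁.key == false]
11. n1.key = true  [true]
12. n5.ok = true  [terminal]
13. n0.fin = "z"  [if B.lab then S.cnt else "z"]
14. n0.acc = true  [B.key == true]

"z"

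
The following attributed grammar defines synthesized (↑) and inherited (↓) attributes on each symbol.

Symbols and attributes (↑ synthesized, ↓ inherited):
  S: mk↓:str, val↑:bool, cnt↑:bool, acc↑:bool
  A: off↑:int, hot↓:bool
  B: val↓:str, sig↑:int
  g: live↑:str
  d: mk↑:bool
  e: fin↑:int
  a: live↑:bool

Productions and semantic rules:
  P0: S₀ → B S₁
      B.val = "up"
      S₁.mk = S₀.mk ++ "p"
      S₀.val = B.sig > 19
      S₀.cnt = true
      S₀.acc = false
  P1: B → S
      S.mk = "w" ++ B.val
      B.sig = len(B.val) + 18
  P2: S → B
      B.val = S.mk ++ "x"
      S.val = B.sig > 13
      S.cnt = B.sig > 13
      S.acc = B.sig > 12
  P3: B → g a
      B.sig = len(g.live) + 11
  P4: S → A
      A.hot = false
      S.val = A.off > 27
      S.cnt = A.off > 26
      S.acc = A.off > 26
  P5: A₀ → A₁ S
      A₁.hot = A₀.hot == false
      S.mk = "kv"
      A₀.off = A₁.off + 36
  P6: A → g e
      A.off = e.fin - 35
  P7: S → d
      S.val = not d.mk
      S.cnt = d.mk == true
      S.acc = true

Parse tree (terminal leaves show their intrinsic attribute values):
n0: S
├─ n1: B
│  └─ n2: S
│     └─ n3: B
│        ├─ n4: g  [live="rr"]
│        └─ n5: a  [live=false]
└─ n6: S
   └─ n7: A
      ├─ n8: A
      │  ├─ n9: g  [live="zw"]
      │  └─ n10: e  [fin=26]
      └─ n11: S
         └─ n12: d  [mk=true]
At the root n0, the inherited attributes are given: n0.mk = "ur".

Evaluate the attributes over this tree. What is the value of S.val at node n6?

1. n0.mk = "ur"  [given at root]
2. n1.val = "up"  ["up"]
3. n2.mk = "wup"  ["w" ++ B.val]
4. n3.val = "wupx"  [S.mk ++ "x"]
5. n4.live = "rr"  [terminal]
6. n5.live = false  [terminal]
7. n3.sig = 13  [len(g.live) + 11]
8. n2.val = false  [B.sig > 13]
9. n2.cnt = false  [B.sig > 13]
10. n2.acc = true  [B.sig > 12]
11. n1.sig = 20  [len(B.val) + 18]
12. n6.mk = "urp"  [S₀.mk ++ "p"]
13. n7.hot = false  [false]
14. n8.hot = true  [A₀.hot == false]
15. n9.live = "zw"  [terminal]
16. n10.fin = 26  [terminal]
17. n8.off = -9  [e.fin - 35]
18. n11.mk = "kv"  ["kv"]
19. n12.mk = true  [terminal]
20. n11.val = false  [not d.mk]
21. n11.cnt = true  [d.mk == true]
22. n11.acc = true  [true]
23. n7.off = 27  [A₁.off + 36]
24. n6.val = false  [A.off > 27]
25. n6.cnt = true  [A.off > 26]
26. n6.acc = true  [A.off > 26]
27. n0.val = true  [B.sig > 19]
28. n0.cnt = true  [true]
29. n0.acc = false  [false]

false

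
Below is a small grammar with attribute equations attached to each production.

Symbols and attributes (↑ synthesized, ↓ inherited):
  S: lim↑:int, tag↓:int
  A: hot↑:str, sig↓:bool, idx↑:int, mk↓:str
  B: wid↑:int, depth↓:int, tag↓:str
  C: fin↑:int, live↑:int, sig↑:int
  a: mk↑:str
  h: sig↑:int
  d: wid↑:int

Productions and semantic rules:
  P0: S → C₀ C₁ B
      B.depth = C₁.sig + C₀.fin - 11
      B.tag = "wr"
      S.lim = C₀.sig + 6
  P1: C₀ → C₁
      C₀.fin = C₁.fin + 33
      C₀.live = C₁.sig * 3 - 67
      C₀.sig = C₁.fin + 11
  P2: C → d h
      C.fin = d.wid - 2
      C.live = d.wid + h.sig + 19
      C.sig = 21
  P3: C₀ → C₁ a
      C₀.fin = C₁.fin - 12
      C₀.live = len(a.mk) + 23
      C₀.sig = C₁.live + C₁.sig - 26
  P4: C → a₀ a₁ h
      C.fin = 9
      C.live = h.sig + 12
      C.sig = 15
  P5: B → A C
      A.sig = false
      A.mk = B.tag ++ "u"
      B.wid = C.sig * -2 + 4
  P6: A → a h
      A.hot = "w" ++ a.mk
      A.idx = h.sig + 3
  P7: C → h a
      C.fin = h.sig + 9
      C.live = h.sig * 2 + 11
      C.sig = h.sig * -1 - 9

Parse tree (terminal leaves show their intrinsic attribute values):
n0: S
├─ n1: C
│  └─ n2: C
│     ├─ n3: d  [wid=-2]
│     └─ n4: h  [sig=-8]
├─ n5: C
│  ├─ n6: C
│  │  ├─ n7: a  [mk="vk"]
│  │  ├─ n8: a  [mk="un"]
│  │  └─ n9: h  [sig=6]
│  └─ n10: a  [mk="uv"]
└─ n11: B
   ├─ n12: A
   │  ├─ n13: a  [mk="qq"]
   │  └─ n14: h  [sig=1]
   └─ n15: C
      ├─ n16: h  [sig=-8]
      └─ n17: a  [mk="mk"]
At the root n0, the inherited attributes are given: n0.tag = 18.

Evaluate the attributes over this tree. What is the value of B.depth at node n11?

25

1. n0.tag = 18  [given at root]
2. n3.wid = -2  [terminal]
3. n4.sig = -8  [terminal]
4. n2.fin = -4  [d.wid - 2]
5. n2.live = 9  [d.wid + h.sig + 19]
6. n2.sig = 21  [21]
7. n1.fin = 29  [C₁.fin + 33]
8. n1.live = -4  [C₁.sig * 3 - 67]
9. n1.sig = 7  [C₁.fin + 11]
10. n7.mk = "vk"  [terminal]
11. n8.mk = "un"  [terminal]
12. n9.sig = 6  [terminal]
13. n6.fin = 9  [9]
14. n6.live = 18  [h.sig + 12]
15. n6.sig = 15  [15]
16. n10.mk = "uv"  [terminal]
17. n5.fin = -3  [C₁.fin - 12]
18. n5.live = 25  [len(a.mk) + 23]
19. n5.sig = 7  [C₁.live + C₁.sig - 26]
20. n11.depth = 25  [C₁.sig + C₀.fin - 11]
21. n11.tag = "wr"  ["wr"]
22. n12.sig = false  [false]
23. n12.mk = "wru"  [B.tag ++ "u"]
24. n13.mk = "qq"  [terminal]
25. n14.sig = 1  [terminal]
26. n12.hot = "wqq"  ["w" ++ a.mk]
27. n12.idx = 4  [h.sig + 3]
28. n16.sig = -8  [terminal]
29. n17.mk = "mk"  [terminal]
30. n15.fin = 1  [h.sig + 9]
31. n15.live = -5  [h.sig * 2 + 11]
32. n15.sig = -1  [h.sig * -1 - 9]
33. n11.wid = 6  [C.sig * -2 + 4]
34. n0.lim = 13  [C₀.sig + 6]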